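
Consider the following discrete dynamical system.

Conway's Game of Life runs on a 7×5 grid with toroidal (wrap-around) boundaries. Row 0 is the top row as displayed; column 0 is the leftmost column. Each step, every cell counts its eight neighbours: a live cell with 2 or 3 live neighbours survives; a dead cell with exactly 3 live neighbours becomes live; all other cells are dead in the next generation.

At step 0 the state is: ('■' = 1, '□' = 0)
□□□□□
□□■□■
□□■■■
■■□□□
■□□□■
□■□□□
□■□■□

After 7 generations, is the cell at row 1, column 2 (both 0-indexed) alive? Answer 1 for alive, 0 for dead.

0

k=0  □□□□□
□□■□■
□□■■■
■■□□□
■□□□■
□■□□□
□■□■□
k=1  □□■■□
□□■□■
□□■□■
□■■□□
□□□□■
□■■□■
□□■□□
k=2  □■■□□
□■■□■
■□■□□
■■■□□
□□□□□
■■■□□
□□□□□
k=3  ■■■■□
□□□□□
□□□□■
■□■□□
□□□□□
□■□□□
■□□□□
k=4  ■■■□■
■■■■■
□□□□□
□□□□□
□■□□□
□□□□□
■□□□■
k=5  □□□□□
□□□□□
■■■■■
□□□□□
□□□□□
■□□□□
□□□■■
k=6  □□□□□
■■■■■
■■■■■
■■■■■
□□□□□
□□□□■
□□□□■
k=7  □■■□□
□□□□□
□□□□□
□□□□□
□■■□□
□□□□□
□□□□□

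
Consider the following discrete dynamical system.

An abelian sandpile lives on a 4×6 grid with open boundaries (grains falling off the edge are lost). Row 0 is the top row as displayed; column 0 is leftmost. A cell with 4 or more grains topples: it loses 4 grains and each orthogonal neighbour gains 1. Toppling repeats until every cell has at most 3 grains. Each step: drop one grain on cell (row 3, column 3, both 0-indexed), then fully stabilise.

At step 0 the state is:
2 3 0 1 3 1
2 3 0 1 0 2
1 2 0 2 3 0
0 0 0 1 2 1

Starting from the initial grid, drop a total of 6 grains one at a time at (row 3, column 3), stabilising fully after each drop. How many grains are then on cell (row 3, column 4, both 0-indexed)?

3

gen 0: 2 3 0 1 3 1
2 3 0 1 0 2
1 2 0 2 3 0
0 0 0 1 2 1
gen 1: 2 3 0 1 3 1
2 3 0 1 0 2
1 2 0 2 3 0
0 0 0 2 2 1
gen 2: 2 3 0 1 3 1
2 3 0 1 0 2
1 2 0 2 3 0
0 0 0 3 2 1
gen 3: 2 3 0 1 3 1
2 3 0 1 0 2
1 2 0 3 3 0
0 0 1 0 3 1
gen 4: 2 3 0 1 3 1
2 3 0 1 0 2
1 2 0 3 3 0
0 0 1 1 3 1
gen 5: 2 3 0 1 3 1
2 3 0 1 0 2
1 2 0 3 3 0
0 0 1 2 3 1
gen 6: 2 3 0 1 3 1
2 3 0 1 0 2
1 2 0 3 3 0
0 0 1 3 3 1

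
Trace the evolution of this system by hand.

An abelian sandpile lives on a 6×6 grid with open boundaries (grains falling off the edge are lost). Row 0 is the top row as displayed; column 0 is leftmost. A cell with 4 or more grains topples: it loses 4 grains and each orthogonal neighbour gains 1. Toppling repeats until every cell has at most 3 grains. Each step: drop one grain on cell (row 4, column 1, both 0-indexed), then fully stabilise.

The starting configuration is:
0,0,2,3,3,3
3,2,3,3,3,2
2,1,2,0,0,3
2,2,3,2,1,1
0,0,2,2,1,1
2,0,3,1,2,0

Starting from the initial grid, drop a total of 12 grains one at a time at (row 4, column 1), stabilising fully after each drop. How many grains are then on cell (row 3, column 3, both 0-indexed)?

0) 0,0,2,3,3,3
3,2,3,3,3,2
2,1,2,0,0,3
2,2,3,2,1,1
0,0,2,2,1,1
2,0,3,1,2,0
1) 0,0,2,3,3,3
3,2,3,3,3,2
2,1,2,0,0,3
2,2,3,2,1,1
0,1,2,2,1,1
2,0,3,1,2,0
2) 0,0,2,3,3,3
3,2,3,3,3,2
2,1,2,0,0,3
2,2,3,2,1,1
0,2,2,2,1,1
2,0,3,1,2,0
3) 0,0,2,3,3,3
3,2,3,3,3,2
2,1,2,0,0,3
2,2,3,2,1,1
0,3,2,2,1,1
2,0,3,1,2,0
4) 0,0,2,3,3,3
3,2,3,3,3,2
2,1,2,0,0,3
2,3,3,2,1,1
1,0,3,2,1,1
2,1,3,1,2,0
5) 0,0,2,3,3,3
3,2,3,3,3,2
2,1,2,0,0,3
2,3,3,2,1,1
1,1,3,2,1,1
2,1,3,1,2,0
6) 0,0,2,3,3,3
3,2,3,3,3,2
2,1,2,0,0,3
2,3,3,2,1,1
1,2,3,2,1,1
2,1,3,1,2,0
7) 0,0,2,3,3,3
3,2,3,3,3,2
2,1,2,0,0,3
2,3,3,2,1,1
1,3,3,2,1,1
2,1,3,1,2,0
8) 0,0,2,3,3,3
3,2,3,3,3,2
2,2,3,0,0,3
3,1,1,3,1,1
2,2,2,3,1,1
2,3,0,2,2,0
9) 0,0,2,3,3,3
3,2,3,3,3,2
2,2,3,0,0,3
3,1,1,3,1,1
2,3,2,3,1,1
2,3,0,2,2,0
10) 0,0,2,3,3,3
3,2,3,3,3,2
2,2,3,0,0,3
3,2,1,3,1,1
3,1,3,3,1,1
3,0,1,2,2,0
11) 0,0,2,3,3,3
3,2,3,3,3,2
2,2,3,0,0,3
3,2,1,3,1,1
3,2,3,3,1,1
3,0,1,2,2,0
12) 0,0,2,3,3,3
3,2,3,3,3,2
2,2,3,0,0,3
3,2,1,3,1,1
3,3,3,3,1,1
3,0,1,2,2,0

3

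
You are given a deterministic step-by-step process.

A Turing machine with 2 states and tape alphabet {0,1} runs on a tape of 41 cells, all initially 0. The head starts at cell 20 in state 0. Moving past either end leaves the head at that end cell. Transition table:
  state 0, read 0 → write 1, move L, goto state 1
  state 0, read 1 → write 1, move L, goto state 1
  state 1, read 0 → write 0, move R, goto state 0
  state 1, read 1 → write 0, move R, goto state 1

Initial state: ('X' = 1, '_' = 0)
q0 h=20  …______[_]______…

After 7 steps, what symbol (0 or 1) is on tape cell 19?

0

t=0: q0 h=20  …______[_]______…
t=1: q1 h=19  …______[_]X_____…
t=2: q0 h=20  …______[X]______…
t=3: q1 h=19  …______[_]X_____…
t=4: q0 h=20  …______[X]______…
t=5: q1 h=19  …______[_]X_____…
t=6: q0 h=20  …______[X]______…
t=7: q1 h=19  …______[_]X_____…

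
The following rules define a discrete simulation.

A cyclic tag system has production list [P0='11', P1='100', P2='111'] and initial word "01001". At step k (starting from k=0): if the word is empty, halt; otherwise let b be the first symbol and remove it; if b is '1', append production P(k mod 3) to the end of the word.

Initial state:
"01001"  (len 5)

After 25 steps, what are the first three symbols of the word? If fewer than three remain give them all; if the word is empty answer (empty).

111

0) "01001"  (len 5)
1) "1001"  (len 4)
2) "001100"  (len 6)
3) "01100"  (len 5)
4) "1100"  (len 4)
5) "100100"  (len 6)
6) "00100111"  (len 8)
7) "0100111"  (len 7)
8) "100111"  (len 6)
9) "00111111"  (len 8)
10) "0111111"  (len 7)
11) "111111"  (len 6)
12) "11111111"  (len 8)
13) "111111111"  (len 9)
14) "11111111100"  (len 11)
15) "1111111100111"  (len 13)
16) "11111110011111"  (len 14)
17) "1111110011111100"  (len 16)
18) "111110011111100111"  (len 18)
19) "1111001111110011111"  (len 19)
20) "111001111110011111100"  (len 21)
21) "11001111110011111100111"  (len 23)
22) "100111111001111110011111"  (len 24)
23) "00111111001111110011111100"  (len 26)
24) "0111111001111110011111100"  (len 25)
25) "111111001111110011111100"  (len 24)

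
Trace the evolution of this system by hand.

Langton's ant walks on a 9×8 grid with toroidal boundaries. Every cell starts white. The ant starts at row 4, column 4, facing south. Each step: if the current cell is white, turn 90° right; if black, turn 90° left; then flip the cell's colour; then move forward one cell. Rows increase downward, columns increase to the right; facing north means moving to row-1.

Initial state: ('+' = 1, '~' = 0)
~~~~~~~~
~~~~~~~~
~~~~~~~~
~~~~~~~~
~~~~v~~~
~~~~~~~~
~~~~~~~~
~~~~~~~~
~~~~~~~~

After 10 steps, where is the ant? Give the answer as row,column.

3,5

0) ~~~~~~~~
~~~~~~~~
~~~~~~~~
~~~~~~~~
~~~~v~~~
~~~~~~~~
~~~~~~~~
~~~~~~~~
~~~~~~~~
1) ~~~~~~~~
~~~~~~~~
~~~~~~~~
~~~~~~~~
~~~<+~~~
~~~~~~~~
~~~~~~~~
~~~~~~~~
~~~~~~~~
2) ~~~~~~~~
~~~~~~~~
~~~~~~~~
~~~^~~~~
~~~++~~~
~~~~~~~~
~~~~~~~~
~~~~~~~~
~~~~~~~~
3) ~~~~~~~~
~~~~~~~~
~~~~~~~~
~~~+>~~~
~~~++~~~
~~~~~~~~
~~~~~~~~
~~~~~~~~
~~~~~~~~
4) ~~~~~~~~
~~~~~~~~
~~~~~~~~
~~~++~~~
~~~+v~~~
~~~~~~~~
~~~~~~~~
~~~~~~~~
~~~~~~~~
5) ~~~~~~~~
~~~~~~~~
~~~~~~~~
~~~++~~~
~~~+~>~~
~~~~~~~~
~~~~~~~~
~~~~~~~~
~~~~~~~~
6) ~~~~~~~~
~~~~~~~~
~~~~~~~~
~~~++~~~
~~~+~+~~
~~~~~v~~
~~~~~~~~
~~~~~~~~
~~~~~~~~
7) ~~~~~~~~
~~~~~~~~
~~~~~~~~
~~~++~~~
~~~+~+~~
~~~~<+~~
~~~~~~~~
~~~~~~~~
~~~~~~~~
8) ~~~~~~~~
~~~~~~~~
~~~~~~~~
~~~++~~~
~~~+^+~~
~~~~++~~
~~~~~~~~
~~~~~~~~
~~~~~~~~
9) ~~~~~~~~
~~~~~~~~
~~~~~~~~
~~~++~~~
~~~++>~~
~~~~++~~
~~~~~~~~
~~~~~~~~
~~~~~~~~
10) ~~~~~~~~
~~~~~~~~
~~~~~~~~
~~~++^~~
~~~++~~~
~~~~++~~
~~~~~~~~
~~~~~~~~
~~~~~~~~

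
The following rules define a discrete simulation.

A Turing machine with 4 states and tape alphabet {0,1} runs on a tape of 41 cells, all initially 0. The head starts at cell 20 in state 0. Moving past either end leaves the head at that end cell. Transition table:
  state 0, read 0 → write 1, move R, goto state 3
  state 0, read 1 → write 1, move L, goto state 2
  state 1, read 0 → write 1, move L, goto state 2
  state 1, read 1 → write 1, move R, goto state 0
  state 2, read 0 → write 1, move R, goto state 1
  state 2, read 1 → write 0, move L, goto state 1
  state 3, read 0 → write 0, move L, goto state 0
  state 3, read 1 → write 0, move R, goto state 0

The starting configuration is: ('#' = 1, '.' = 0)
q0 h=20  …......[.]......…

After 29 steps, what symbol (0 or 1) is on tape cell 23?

gen 0: q0 h=20  …......[.]......…
gen 1: q3 h=21  ….....#[.]......…
gen 2: q0 h=20  …......[#]......…
gen 3: q2 h=19  …......[.]#.....…
gen 4: q1 h=20  ….....#[#]......…
gen 5: q0 h=21  …....##[.]......…
gen 6: q3 h=22  …...###[.]......…
gen 7: q0 h=21  …....##[#]......…
gen 8: q2 h=20  ….....#[#]#.....…
gen 9: q1 h=19  …......[#].#....…
gen 10: q0 h=20  ….....#[.]#.....…
gen 11: q3 h=21  …....##[#]......…
gen 12: q0 h=22  …...##.[.]......…
gen 13: q3 h=23  …..##.#[.]......…
gen 14: q0 h=22  …...##.[#]......…
gen 15: q2 h=21  …....##[.]#.....…
gen 16: q1 h=22  …...###[#]......…
gen 17: q0 h=23  …..####[.]......…
gen 18: q3 h=24  ….#####[.]......…
gen 19: q0 h=23  …..####[#]......…
gen 20: q2 h=22  …...###[#]#.....…
gen 21: q1 h=21  …....##[#].#....…
gen 22: q0 h=22  …...###[.]#.....…
gen 23: q3 h=23  …..####[#]......…
gen 24: q0 h=24  ….####.[.]......…
gen 25: q3 h=25  …####.#[.]......…
gen 26: q0 h=24  ….####.[#]......…
gen 27: q2 h=23  …..####[.]#.....…
gen 28: q1 h=24  ….#####[#]......…
gen 29: q0 h=25  …######[.]......…

1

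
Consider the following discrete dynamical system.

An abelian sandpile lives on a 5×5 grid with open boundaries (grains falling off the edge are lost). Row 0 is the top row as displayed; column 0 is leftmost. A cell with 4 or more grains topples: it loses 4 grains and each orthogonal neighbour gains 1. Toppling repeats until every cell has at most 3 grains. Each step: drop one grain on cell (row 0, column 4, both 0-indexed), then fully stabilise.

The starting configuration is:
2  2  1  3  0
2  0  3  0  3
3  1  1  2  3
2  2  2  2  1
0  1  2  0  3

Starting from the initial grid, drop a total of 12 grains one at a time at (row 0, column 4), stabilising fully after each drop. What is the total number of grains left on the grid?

t=0: 2  2  1  3  0
2  0  3  0  3
3  1  1  2  3
2  2  2  2  1
0  1  2  0  3
t=1: 2  2  1  3  1
2  0  3  0  3
3  1  1  2  3
2  2  2  2  1
0  1  2  0  3
t=2: 2  2  1  3  2
2  0  3  0  3
3  1  1  2  3
2  2  2  2  1
0  1  2  0  3
t=3: 2  2  1  3  3
2  0  3  0  3
3  1  1  2  3
2  2  2  2  1
0  1  2  0  3
t=4: 2  2  2  0  2
2  0  3  2  1
3  1  1  3  0
2  2  2  2  2
0  1  2  0  3
t=5: 2  2  2  0  3
2  0  3  2  1
3  1  1  3  0
2  2  2  2  2
0  1  2  0  3
t=6: 2  2  2  1  0
2  0  3  2  2
3  1  1  3  0
2  2  2  2  2
0  1  2  0  3
t=7: 2  2  2  1  1
2  0  3  2  2
3  1  1  3  0
2  2  2  2  2
0  1  2  0  3
t=8: 2  2  2  1  2
2  0  3  2  2
3  1  1  3  0
2  2  2  2  2
0  1  2  0  3
t=9: 2  2  2  1  3
2  0  3  2  2
3  1  1  3  0
2  2  2  2  2
0  1  2  0  3
t=10: 2  2  2  2  0
2  0  3  2  3
3  1  1  3  0
2  2  2  2  2
0  1  2  0  3
t=11: 2  2  2  2  1
2  0  3  2  3
3  1  1  3  0
2  2  2  2  2
0  1  2  0  3
t=12: 2  2  2  2  2
2  0  3  2  3
3  1  1  3  0
2  2  2  2  2
0  1  2  0  3

44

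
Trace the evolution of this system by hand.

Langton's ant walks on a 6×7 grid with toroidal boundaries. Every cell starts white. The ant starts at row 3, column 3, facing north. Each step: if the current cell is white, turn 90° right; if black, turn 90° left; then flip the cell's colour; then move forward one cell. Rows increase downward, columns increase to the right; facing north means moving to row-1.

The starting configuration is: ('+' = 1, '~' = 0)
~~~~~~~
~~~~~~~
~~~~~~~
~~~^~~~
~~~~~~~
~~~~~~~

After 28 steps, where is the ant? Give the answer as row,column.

[0] ~~~~~~~
~~~~~~~
~~~~~~~
~~~^~~~
~~~~~~~
~~~~~~~
[1] ~~~~~~~
~~~~~~~
~~~~~~~
~~~+>~~
~~~~~~~
~~~~~~~
[2] ~~~~~~~
~~~~~~~
~~~~~~~
~~~++~~
~~~~v~~
~~~~~~~
[3] ~~~~~~~
~~~~~~~
~~~~~~~
~~~++~~
~~~<+~~
~~~~~~~
[4] ~~~~~~~
~~~~~~~
~~~~~~~
~~~^+~~
~~~++~~
~~~~~~~
[5] ~~~~~~~
~~~~~~~
~~~~~~~
~~<~+~~
~~~++~~
~~~~~~~
[6] ~~~~~~~
~~~~~~~
~~^~~~~
~~+~+~~
~~~++~~
~~~~~~~
[7] ~~~~~~~
~~~~~~~
~~+>~~~
~~+~+~~
~~~++~~
~~~~~~~
[8] ~~~~~~~
~~~~~~~
~~++~~~
~~+v+~~
~~~++~~
~~~~~~~
[9] ~~~~~~~
~~~~~~~
~~++~~~
~~<++~~
~~~++~~
~~~~~~~
[10] ~~~~~~~
~~~~~~~
~~++~~~
~~~++~~
~~v++~~
~~~~~~~
[11] ~~~~~~~
~~~~~~~
~~++~~~
~~~++~~
~<+++~~
~~~~~~~
[12] ~~~~~~~
~~~~~~~
~~++~~~
~^~++~~
~++++~~
~~~~~~~
[13] ~~~~~~~
~~~~~~~
~~++~~~
~+>++~~
~++++~~
~~~~~~~
[14] ~~~~~~~
~~~~~~~
~~++~~~
~++++~~
~+v++~~
~~~~~~~
[15] ~~~~~~~
~~~~~~~
~~++~~~
~++++~~
~+~>+~~
~~~~~~~
[16] ~~~~~~~
~~~~~~~
~~++~~~
~++^+~~
~+~~+~~
~~~~~~~
[17] ~~~~~~~
~~~~~~~
~~++~~~
~+<~+~~
~+~~+~~
~~~~~~~
[18] ~~~~~~~
~~~~~~~
~~++~~~
~+~~+~~
~+v~+~~
~~~~~~~
[19] ~~~~~~~
~~~~~~~
~~++~~~
~+~~+~~
~<+~+~~
~~~~~~~
[20] ~~~~~~~
~~~~~~~
~~++~~~
~+~~+~~
~~+~+~~
~v~~~~~
[21] ~~~~~~~
~~~~~~~
~~++~~~
~+~~+~~
~~+~+~~
<+~~~~~
[22] ~~~~~~~
~~~~~~~
~~++~~~
~+~~+~~
^~+~+~~
++~~~~~
[23] ~~~~~~~
~~~~~~~
~~++~~~
~+~~+~~
+>+~+~~
++~~~~~
[24] ~~~~~~~
~~~~~~~
~~++~~~
~+~~+~~
+++~+~~
+v~~~~~
[25] ~~~~~~~
~~~~~~~
~~++~~~
~+~~+~~
+++~+~~
+~>~~~~
[26] ~~v~~~~
~~~~~~~
~~++~~~
~+~~+~~
+++~+~~
+~+~~~~
[27] ~<+~~~~
~~~~~~~
~~++~~~
~+~~+~~
+++~+~~
+~+~~~~
[28] ~++~~~~
~~~~~~~
~~++~~~
~+~~+~~
+++~+~~
+^+~~~~

5,1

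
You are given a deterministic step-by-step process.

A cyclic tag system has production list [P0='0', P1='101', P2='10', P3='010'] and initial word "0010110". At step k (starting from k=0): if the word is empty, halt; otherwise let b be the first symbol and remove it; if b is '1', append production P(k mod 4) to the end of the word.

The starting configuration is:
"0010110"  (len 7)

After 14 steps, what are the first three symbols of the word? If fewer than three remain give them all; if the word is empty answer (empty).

t=0: "0010110"  (len 7)
t=1: "010110"  (len 6)
t=2: "10110"  (len 5)
t=3: "011010"  (len 6)
t=4: "11010"  (len 5)
t=5: "10100"  (len 5)
t=6: "0100101"  (len 7)
t=7: "100101"  (len 6)
t=8: "00101010"  (len 8)
t=9: "0101010"  (len 7)
t=10: "101010"  (len 6)
t=11: "0101010"  (len 7)
t=12: "101010"  (len 6)
t=13: "010100"  (len 6)
t=14: "10100"  (len 5)

101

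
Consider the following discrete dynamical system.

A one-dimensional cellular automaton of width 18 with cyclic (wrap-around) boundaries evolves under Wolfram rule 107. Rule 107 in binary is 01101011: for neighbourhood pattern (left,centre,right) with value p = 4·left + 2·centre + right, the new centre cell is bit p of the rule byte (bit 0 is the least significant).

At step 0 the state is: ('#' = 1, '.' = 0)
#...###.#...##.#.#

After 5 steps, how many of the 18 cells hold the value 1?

13

t=0: #...###.#...##.#.#
t=1: #.###.##..#####.##
t=2: ###.####.##...###.
t=3: #.###..####.###.##
t=4: ###.#.##..###.###.
t=5: #.##.###.##.###.##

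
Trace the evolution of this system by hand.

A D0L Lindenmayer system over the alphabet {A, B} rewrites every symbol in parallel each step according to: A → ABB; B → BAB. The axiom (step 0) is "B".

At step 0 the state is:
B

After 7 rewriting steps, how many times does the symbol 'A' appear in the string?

t=0: B
t=1: BAB
t=2: BABABBBAB
t=3: BABABBBABABBBABBABBABABBBAB
t=4: BABABBBABABBBABBABBABABBBABABBBABBABBABABBBABBABABBBABBABABBBABABBBABBABBABABBBAB
t=5: BABABBBABABBBABBABBABABBBABABBBABBABBABABBBABBABABBBABBABA…BBABABBBABBABBABABBBABBABABBBABBABABBBABABBBABBABBABABBBAB  (len 243)
t=6: BABABBBABABBBABBABBABABBBABABBBABBABBABABBBABBABABBBABBABA…BBABABBBABBABBABABBBABBABABBBABBABABBBABABBBABBABBABABBBAB  (len 729)
t=7: BABABBBABABBBABBABBABABBBABABBBABBABBABABBBABBABABBBABBABA…BBABABBBABBABBABABBBABBABABBBABBABABBBABABBBABBABBABABBBAB  (len 2187)

729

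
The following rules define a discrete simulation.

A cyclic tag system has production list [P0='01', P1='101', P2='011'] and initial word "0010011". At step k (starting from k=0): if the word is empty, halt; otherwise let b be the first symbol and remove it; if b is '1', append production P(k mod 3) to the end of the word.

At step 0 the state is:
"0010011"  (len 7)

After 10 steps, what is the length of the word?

[0] "0010011"  (len 7)
[1] "010011"  (len 6)
[2] "10011"  (len 5)
[3] "0011011"  (len 7)
[4] "011011"  (len 6)
[5] "11011"  (len 5)
[6] "1011011"  (len 7)
[7] "01101101"  (len 8)
[8] "1101101"  (len 7)
[9] "101101011"  (len 9)
[10] "0110101101"  (len 10)

10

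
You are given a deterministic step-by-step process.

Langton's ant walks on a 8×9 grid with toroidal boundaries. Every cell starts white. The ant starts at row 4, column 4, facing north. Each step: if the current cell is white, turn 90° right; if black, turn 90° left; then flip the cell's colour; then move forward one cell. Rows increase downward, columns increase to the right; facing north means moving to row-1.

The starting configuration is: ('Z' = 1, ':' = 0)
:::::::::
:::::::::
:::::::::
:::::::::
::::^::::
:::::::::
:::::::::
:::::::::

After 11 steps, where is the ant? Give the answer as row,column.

k=0  :::::::::
:::::::::
:::::::::
:::::::::
::::^::::
:::::::::
:::::::::
:::::::::
k=1  :::::::::
:::::::::
:::::::::
:::::::::
::::Z>:::
:::::::::
:::::::::
:::::::::
k=2  :::::::::
:::::::::
:::::::::
:::::::::
::::ZZ:::
:::::v:::
:::::::::
:::::::::
k=3  :::::::::
:::::::::
:::::::::
:::::::::
::::ZZ:::
::::<Z:::
:::::::::
:::::::::
k=4  :::::::::
:::::::::
:::::::::
:::::::::
::::^Z:::
::::ZZ:::
:::::::::
:::::::::
k=5  :::::::::
:::::::::
:::::::::
:::::::::
:::<:Z:::
::::ZZ:::
:::::::::
:::::::::
k=6  :::::::::
:::::::::
:::::::::
:::^:::::
:::Z:Z:::
::::ZZ:::
:::::::::
:::::::::
k=7  :::::::::
:::::::::
:::::::::
:::Z>::::
:::Z:Z:::
::::ZZ:::
:::::::::
:::::::::
k=8  :::::::::
:::::::::
:::::::::
:::ZZ::::
:::ZvZ:::
::::ZZ:::
:::::::::
:::::::::
k=9  :::::::::
:::::::::
:::::::::
:::ZZ::::
:::<ZZ:::
::::ZZ:::
:::::::::
:::::::::
k=10  :::::::::
:::::::::
:::::::::
:::ZZ::::
::::ZZ:::
:::vZZ:::
:::::::::
:::::::::
k=11  :::::::::
:::::::::
:::::::::
:::ZZ::::
::::ZZ:::
::<ZZZ:::
:::::::::
:::::::::

5,2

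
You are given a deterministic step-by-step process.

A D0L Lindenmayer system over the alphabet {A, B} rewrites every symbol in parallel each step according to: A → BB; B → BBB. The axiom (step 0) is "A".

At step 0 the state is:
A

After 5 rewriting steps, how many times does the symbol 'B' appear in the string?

0) A
1) BB
2) BBBBBB
3) BBBBBBBBBBBBBBBBBB
4) BBBBBBBBBBBBBBBBBBBBBBBBBBBBBBBBBBBBBBBBBBBBBBBBBBBBBB
5) BBBBBBBBBBBBBBBBBBBBBBBBBBBBBBBBBBBBBBBBBBBBBBBBBBBBBBBBBB…BBBBBBBBBBBBBBBBBBBBBBBBBBBBBBBBBBBBBBBBBBBBBBBBBBBBBBBBBB  (len 162)

162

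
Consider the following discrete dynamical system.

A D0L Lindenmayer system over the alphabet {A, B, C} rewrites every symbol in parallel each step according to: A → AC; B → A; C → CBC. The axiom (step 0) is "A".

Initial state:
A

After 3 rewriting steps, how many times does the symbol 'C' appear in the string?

k=0  A
k=1  AC
k=2  ACCBC
k=3  ACCBCCBCACBC

7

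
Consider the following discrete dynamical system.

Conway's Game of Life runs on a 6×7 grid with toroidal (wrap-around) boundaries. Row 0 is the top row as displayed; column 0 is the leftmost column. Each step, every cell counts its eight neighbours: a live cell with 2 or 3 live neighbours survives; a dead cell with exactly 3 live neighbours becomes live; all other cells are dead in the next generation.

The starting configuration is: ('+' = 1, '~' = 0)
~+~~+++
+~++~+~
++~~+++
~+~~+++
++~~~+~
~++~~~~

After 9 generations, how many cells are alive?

0) ~+~~+++
+~++~+~
++~~+++
~+~~+++
++~~~+~
~++~~~~
1) ~~~~+++
~~++~~~
~~~~~~~
~~+~~~~
~~~~++~
~~+~+~~
2) ~~+~++~
~~~+++~
~~++~~~
~~~~~~~
~~~~++~
~~~~~~+
3) ~~~~~~+
~~~~~+~
~~++~~~
~~~++~~
~~~~~+~
~~~+~~+
4) ~~~~~++
~~~~~~~
~~++~~~
~~+++~~
~~~+~+~
~~~~~++
5) ~~~~~++
~~~~~~~
~~+~+~~
~~~~~~~
~~++~++
~~~~~~~
6) ~~~~~~~
~~~~~+~
~~~~~~~
~~+~++~
~~~~~~~
~~~~+~~
7) ~~~~~~~
~~~~~~~
~~~~++~
~~~~~~~
~~~+++~
~~~~~~~
8) ~~~~~~~
~~~~~~~
~~~~~~~
~~~+~~~
~~~~+~~
~~~~+~~
9) ~~~~~~~
~~~~~~~
~~~~~~~
~~~~~~~
~~~++~~
~~~~~~~

2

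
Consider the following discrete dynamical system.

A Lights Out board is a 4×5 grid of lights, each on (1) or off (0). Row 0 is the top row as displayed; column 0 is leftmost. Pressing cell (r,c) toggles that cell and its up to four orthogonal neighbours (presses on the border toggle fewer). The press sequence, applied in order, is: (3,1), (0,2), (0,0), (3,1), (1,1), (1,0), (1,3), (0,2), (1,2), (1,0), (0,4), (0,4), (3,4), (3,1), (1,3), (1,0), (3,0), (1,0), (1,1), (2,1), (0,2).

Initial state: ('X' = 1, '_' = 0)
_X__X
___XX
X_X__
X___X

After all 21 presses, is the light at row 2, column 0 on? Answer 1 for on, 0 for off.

1

t=0: _X__X
___XX
X_X__
X___X
t=1: _X__X
___XX
XXX__
_XX_X
t=2: __XXX
__XXX
XXX__
_XX_X
t=3: XXXXX
X_XXX
XXX__
_XX_X
t=4: XXXXX
X_XXX
X_X__
X___X
t=5: X_XXX
_X_XX
XXX__
X___X
t=6: __XXX
X__XX
_XX__
X___X
t=7: __X_X
X_X__
_XXX_
X___X
t=8: _X_XX
X____
_XXX_
X___X
t=9: _XXXX
XXXX_
_X_X_
X___X
t=10: XXXXX
__XX_
XX_X_
X___X
t=11: XXX__
__XXX
XX_X_
X___X
t=12: XXXXX
__XX_
XX_X_
X___X
t=13: XXXXX
__XX_
XX_XX
X__X_
t=14: XXXXX
__XX_
X__XX
_XXX_
t=15: XXX_X
____X
X___X
_XXX_
t=16: _XX_X
XX__X
____X
_XXX_
t=17: _XX_X
XX__X
X___X
X_XX_
t=18: XXX_X
____X
____X
X_XX_
t=19: X_X_X
XXX_X
_X__X
X_XX_
t=20: X_X_X
X_X_X
X_X_X
XXXX_
t=21: XX_XX
X___X
X_X_X
XXXX_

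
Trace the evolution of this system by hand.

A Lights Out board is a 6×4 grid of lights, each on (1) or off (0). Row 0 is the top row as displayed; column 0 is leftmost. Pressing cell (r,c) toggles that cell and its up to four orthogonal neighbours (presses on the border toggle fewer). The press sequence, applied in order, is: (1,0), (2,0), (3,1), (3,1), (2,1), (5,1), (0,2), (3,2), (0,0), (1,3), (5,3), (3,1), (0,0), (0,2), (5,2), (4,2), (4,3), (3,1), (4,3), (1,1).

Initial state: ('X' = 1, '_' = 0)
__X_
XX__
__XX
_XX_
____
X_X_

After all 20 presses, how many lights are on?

14

step 0: __X_
XX__
__XX
_XX_
____
X_X_
step 1: X_X_
____
X_XX
_XX_
____
X_X_
step 2: X_X_
X___
_XXX
XXX_
____
X_X_
step 3: X_X_
X___
__XX
____
_X__
X_X_
step 4: X_X_
X___
_XXX
XXX_
____
X_X_
step 5: X_X_
XX__
X__X
X_X_
____
X_X_
step 6: X_X_
XX__
X__X
X_X_
_X__
_X__
step 7: XX_X
XXX_
X__X
X_X_
_X__
_X__
step 8: XX_X
XXX_
X_XX
XX_X
_XX_
_X__
step 9: ___X
_XX_
X_XX
XX_X
_XX_
_X__
step 10: ____
_X_X
X_X_
XX_X
_XX_
_X__
step 11: ____
_X_X
X_X_
XX_X
_XXX
_XXX
step 12: ____
_X_X
XXX_
__XX
__XX
_XXX
step 13: XX__
XX_X
XXX_
__XX
__XX
_XXX
step 14: X_XX
XXXX
XXX_
__XX
__XX
_XXX
step 15: X_XX
XXXX
XXX_
__XX
___X
____
step 16: X_XX
XXXX
XXX_
___X
_XX_
__X_
step 17: X_XX
XXXX
XXX_
____
_X_X
__XX
step 18: X_XX
XXXX
X_X_
XXX_
___X
__XX
step 19: X_XX
XXXX
X_X_
XXXX
__X_
__X_
step 20: XXXX
___X
XXX_
XXXX
__X_
__X_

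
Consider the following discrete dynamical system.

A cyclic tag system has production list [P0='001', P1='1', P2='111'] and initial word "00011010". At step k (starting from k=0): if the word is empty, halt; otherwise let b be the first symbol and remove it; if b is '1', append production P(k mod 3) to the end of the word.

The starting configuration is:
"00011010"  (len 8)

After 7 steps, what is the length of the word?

gen 0: "00011010"  (len 8)
gen 1: "0011010"  (len 7)
gen 2: "011010"  (len 6)
gen 3: "11010"  (len 5)
gen 4: "1010001"  (len 7)
gen 5: "0100011"  (len 7)
gen 6: "100011"  (len 6)
gen 7: "00011001"  (len 8)

8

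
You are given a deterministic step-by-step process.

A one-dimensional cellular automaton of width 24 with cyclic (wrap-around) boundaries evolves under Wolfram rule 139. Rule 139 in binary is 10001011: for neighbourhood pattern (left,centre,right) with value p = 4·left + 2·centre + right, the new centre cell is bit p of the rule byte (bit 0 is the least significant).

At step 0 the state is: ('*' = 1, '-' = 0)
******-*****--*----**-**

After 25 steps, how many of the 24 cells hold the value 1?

0) ******-*****--*----**-**
1) *****--****--*--****--**
2) ****--****--*--****--***
3) ***--****--*--****--****
4) **--****--*--****--*****
5) *--****--*--****--******
6) --****--*--****--*******
7) -****--*--****--*******-
8) ****--*--****--*******--
9) ***--*--****--*******--*
10) **--*--****--*******--**
11) *--*--****--*******--***
12) --*--****--*******--****
13) -*--****--*******--****-
14) *--****--*******--****--
15) --****--*******--****--*
16) -****--*******--****--*-
17) ****--*******--****--*--
18) ***--*******--****--*--*
19) **--*******--****--*--**
20) *--*******--****--*--***
21) --*******--****--*--****
22) -*******--****--*--****-
23) *******--****--*--****--
24) ******--****--*--****--*
25) *****--****--*--****--**

16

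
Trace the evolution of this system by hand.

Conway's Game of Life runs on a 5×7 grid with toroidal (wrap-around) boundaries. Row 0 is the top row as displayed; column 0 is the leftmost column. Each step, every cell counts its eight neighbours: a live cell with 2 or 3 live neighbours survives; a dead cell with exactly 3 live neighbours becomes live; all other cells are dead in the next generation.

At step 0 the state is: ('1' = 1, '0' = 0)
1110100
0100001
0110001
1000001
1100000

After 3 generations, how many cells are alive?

t=0: 1110100
0100001
0110001
1000001
1100000
t=1: 0010001
0001011
0110011
0010001
0010000
t=2: 0011011
0101100
0111100
1011011
0111000
t=3: 1000010
1100000
0000001
1000011
0000000

8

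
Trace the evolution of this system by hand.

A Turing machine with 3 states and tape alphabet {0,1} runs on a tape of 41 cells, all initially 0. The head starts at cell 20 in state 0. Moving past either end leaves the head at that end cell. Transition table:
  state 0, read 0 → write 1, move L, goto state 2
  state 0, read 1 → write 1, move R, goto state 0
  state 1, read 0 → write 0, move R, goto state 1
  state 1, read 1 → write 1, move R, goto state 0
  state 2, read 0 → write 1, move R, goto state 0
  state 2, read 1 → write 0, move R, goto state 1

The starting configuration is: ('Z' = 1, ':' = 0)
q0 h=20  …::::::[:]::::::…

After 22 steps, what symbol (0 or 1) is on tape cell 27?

t=0: q0 h=20  …::::::[:]::::::…
t=1: q2 h=19  …::::::[:]Z:::::…
t=2: q0 h=20  …:::::Z[Z]::::::…
t=3: q0 h=21  …::::ZZ[:]::::::…
t=4: q2 h=20  …:::::Z[Z]Z:::::…
t=5: q1 h=21  …::::Z:[Z]::::::…
t=6: q0 h=22  …:::Z:Z[:]::::::…
t=7: q2 h=21  …::::Z:[Z]Z:::::…
t=8: q1 h=22  …:::Z::[Z]::::::…
t=9: q0 h=23  …::Z::Z[:]::::::…
t=10: q2 h=22  …:::Z::[Z]Z:::::…
t=11: q1 h=23  …::Z:::[Z]::::::…
t=12: q0 h=24  …:Z:::Z[:]::::::…
t=13: q2 h=23  …::Z:::[Z]Z:::::…
t=14: q1 h=24  …:Z::::[Z]::::::…
t=15: q0 h=25  …Z::::Z[:]::::::…
t=16: q2 h=24  …:Z::::[Z]Z:::::…
t=17: q1 h=25  …Z:::::[Z]::::::…
t=18: q0 h=26  …:::::Z[:]::::::…
t=19: q2 h=25  …Z:::::[Z]Z:::::…
t=20: q1 h=26  …::::::[Z]::::::…
t=21: q0 h=27  …:::::Z[:]::::::…
t=22: q2 h=26  …::::::[Z]Z:::::…

1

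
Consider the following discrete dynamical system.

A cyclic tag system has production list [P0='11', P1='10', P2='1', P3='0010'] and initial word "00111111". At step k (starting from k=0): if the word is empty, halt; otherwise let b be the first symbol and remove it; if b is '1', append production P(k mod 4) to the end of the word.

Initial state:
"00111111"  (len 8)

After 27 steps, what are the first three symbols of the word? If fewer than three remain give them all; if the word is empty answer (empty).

t=0: "00111111"  (len 8)
t=1: "0111111"  (len 7)
t=2: "111111"  (len 6)
t=3: "111111"  (len 6)
t=4: "111110010"  (len 9)
t=5: "1111001011"  (len 10)
t=6: "11100101110"  (len 11)
t=7: "11001011101"  (len 11)
t=8: "10010111010010"  (len 14)
t=9: "001011101001011"  (len 15)
t=10: "01011101001011"  (len 14)
t=11: "1011101001011"  (len 13)
t=12: "0111010010110010"  (len 16)
t=13: "111010010110010"  (len 15)
t=14: "1101001011001010"  (len 16)
t=15: "1010010110010101"  (len 16)
t=16: "0100101100101010010"  (len 19)
t=17: "100101100101010010"  (len 18)
t=18: "0010110010101001010"  (len 19)
t=19: "010110010101001010"  (len 18)
t=20: "10110010101001010"  (len 17)
t=21: "011001010100101011"  (len 18)
t=22: "11001010100101011"  (len 17)
t=23: "10010101001010111"  (len 17)
t=24: "00101010010101110010"  (len 20)
t=25: "0101010010101110010"  (len 19)
t=26: "101010010101110010"  (len 18)
t=27: "010100101011100101"  (len 18)

010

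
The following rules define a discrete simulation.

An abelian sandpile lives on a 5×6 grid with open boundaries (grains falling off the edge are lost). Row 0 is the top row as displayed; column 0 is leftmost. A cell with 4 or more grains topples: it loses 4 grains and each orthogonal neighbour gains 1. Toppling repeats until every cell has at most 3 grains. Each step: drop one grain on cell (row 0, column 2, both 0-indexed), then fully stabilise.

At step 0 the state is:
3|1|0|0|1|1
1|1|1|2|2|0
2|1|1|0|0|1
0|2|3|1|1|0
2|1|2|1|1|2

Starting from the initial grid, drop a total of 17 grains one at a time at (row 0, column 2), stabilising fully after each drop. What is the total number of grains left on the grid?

0) 3|1|0|0|1|1
1|1|1|2|2|0
2|1|1|0|0|1
0|2|3|1|1|0
2|1|2|1|1|2
1) 3|1|1|0|1|1
1|1|1|2|2|0
2|1|1|0|0|1
0|2|3|1|1|0
2|1|2|1|1|2
2) 3|1|2|0|1|1
1|1|1|2|2|0
2|1|1|0|0|1
0|2|3|1|1|0
2|1|2|1|1|2
3) 3|1|3|0|1|1
1|1|1|2|2|0
2|1|1|0|0|1
0|2|3|1|1|0
2|1|2|1|1|2
4) 3|2|0|1|1|1
1|1|2|2|2|0
2|1|1|0|0|1
0|2|3|1|1|0
2|1|2|1|1|2
5) 3|2|1|1|1|1
1|1|2|2|2|0
2|1|1|0|0|1
0|2|3|1|1|0
2|1|2|1|1|2
6) 3|2|2|1|1|1
1|1|2|2|2|0
2|1|1|0|0|1
0|2|3|1|1|0
2|1|2|1|1|2
7) 3|2|3|1|1|1
1|1|2|2|2|0
2|1|1|0|0|1
0|2|3|1|1|0
2|1|2|1|1|2
8) 3|3|0|2|1|1
1|1|3|2|2|0
2|1|1|0|0|1
0|2|3|1|1|0
2|1|2|1|1|2
9) 3|3|1|2|1|1
1|1|3|2|2|0
2|1|1|0|0|1
0|2|3|1|1|0
2|1|2|1|1|2
10) 3|3|2|2|1|1
1|1|3|2|2|0
2|1|1|0|0|1
0|2|3|1|1|0
2|1|2|1|1|2
11) 3|3|3|2|1|1
1|1|3|2|2|0
2|1|1|0|0|1
0|2|3|1|1|0
2|1|2|1|1|2
12) 0|1|2|3|1|1
2|3|0|3|2|0
2|1|2|0|0|1
0|2|3|1|1|0
2|1|2|1|1|2
13) 0|1|3|3|1|1
2|3|0|3|2|0
2|1|2|0|0|1
0|2|3|1|1|0
2|1|2|1|1|2
14) 0|2|1|1|2|1
2|3|2|0|3|0
2|1|2|1|0|1
0|2|3|1|1|0
2|1|2|1|1|2
15) 0|2|2|1|2|1
2|3|2|0|3|0
2|1|2|1|0|1
0|2|3|1|1|0
2|1|2|1|1|2
16) 0|2|3|1|2|1
2|3|2|0|3|0
2|1|2|1|0|1
0|2|3|1|1|0
2|1|2|1|1|2
17) 0|3|0|2|2|1
2|3|3|0|3|0
2|1|2|1|0|1
0|2|3|1|1|0
2|1|2|1|1|2

42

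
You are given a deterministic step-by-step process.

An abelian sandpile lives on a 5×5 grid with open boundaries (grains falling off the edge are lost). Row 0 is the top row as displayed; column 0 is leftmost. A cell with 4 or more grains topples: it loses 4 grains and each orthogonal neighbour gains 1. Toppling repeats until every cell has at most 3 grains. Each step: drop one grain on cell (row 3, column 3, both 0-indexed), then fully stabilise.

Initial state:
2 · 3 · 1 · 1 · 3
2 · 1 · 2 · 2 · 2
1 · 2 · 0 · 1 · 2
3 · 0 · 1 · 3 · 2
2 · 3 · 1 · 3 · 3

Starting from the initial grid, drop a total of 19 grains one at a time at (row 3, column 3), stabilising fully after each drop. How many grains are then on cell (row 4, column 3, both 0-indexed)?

2

[0] 2 · 3 · 1 · 1 · 3
2 · 1 · 2 · 2 · 2
1 · 2 · 0 · 1 · 2
3 · 0 · 1 · 3 · 2
2 · 3 · 1 · 3 · 3
[1] 2 · 3 · 1 · 1 · 3
2 · 1 · 2 · 2 · 2
1 · 2 · 0 · 2 · 3
3 · 0 · 2 · 2 · 0
2 · 3 · 2 · 1 · 1
[2] 2 · 3 · 1 · 1 · 3
2 · 1 · 2 · 2 · 2
1 · 2 · 0 · 2 · 3
3 · 0 · 2 · 3 · 0
2 · 3 · 2 · 1 · 1
[3] 2 · 3 · 1 · 1 · 3
2 · 1 · 2 · 2 · 2
1 · 2 · 0 · 3 · 3
3 · 0 · 3 · 0 · 1
2 · 3 · 2 · 2 · 1
[4] 2 · 3 · 1 · 1 · 3
2 · 1 · 2 · 2 · 2
1 · 2 · 0 · 3 · 3
3 · 0 · 3 · 1 · 1
2 · 3 · 2 · 2 · 1
[5] 2 · 3 · 1 · 1 · 3
2 · 1 · 2 · 2 · 2
1 · 2 · 0 · 3 · 3
3 · 0 · 3 · 2 · 1
2 · 3 · 2 · 2 · 1
[6] 2 · 3 · 1 · 1 · 3
2 · 1 · 2 · 2 · 2
1 · 2 · 0 · 3 · 3
3 · 0 · 3 · 3 · 1
2 · 3 · 2 · 2 · 1
[7] 2 · 3 · 1 · 1 · 3
2 · 1 · 2 · 3 · 3
1 · 2 · 2 · 1 · 0
3 · 1 · 0 · 2 · 3
2 · 3 · 3 · 3 · 1
[8] 2 · 3 · 1 · 1 · 3
2 · 1 · 2 · 3 · 3
1 · 2 · 2 · 1 · 0
3 · 1 · 0 · 3 · 3
2 · 3 · 3 · 3 · 1
[9] 2 · 3 · 1 · 1 · 3
2 · 1 · 2 · 3 · 3
1 · 2 · 2 · 2 · 1
3 · 2 · 2 · 2 · 0
3 · 0 · 1 · 1 · 3
[10] 2 · 3 · 1 · 1 · 3
2 · 1 · 2 · 3 · 3
1 · 2 · 2 · 2 · 1
3 · 2 · 2 · 3 · 0
3 · 0 · 1 · 1 · 3
[11] 2 · 3 · 1 · 1 · 3
2 · 1 · 2 · 3 · 3
1 · 2 · 2 · 3 · 1
3 · 2 · 3 · 0 · 1
3 · 0 · 1 · 2 · 3
[12] 2 · 3 · 1 · 1 · 3
2 · 1 · 2 · 3 · 3
1 · 2 · 2 · 3 · 1
3 · 2 · 3 · 1 · 1
3 · 0 · 1 · 2 · 3
[13] 2 · 3 · 1 · 1 · 3
2 · 1 · 2 · 3 · 3
1 · 2 · 2 · 3 · 1
3 · 2 · 3 · 2 · 1
3 · 0 · 1 · 2 · 3
[14] 2 · 3 · 1 · 1 · 3
2 · 1 · 2 · 3 · 3
1 · 2 · 2 · 3 · 1
3 · 2 · 3 · 3 · 1
3 · 0 · 1 · 2 · 3
[15] 2 · 3 · 2 · 3 · 0
2 · 2 · 0 · 2 · 1
1 · 3 · 1 · 2 · 3
3 · 3 · 1 · 2 · 2
3 · 0 · 2 · 3 · 3
[16] 2 · 3 · 2 · 3 · 0
2 · 2 · 0 · 2 · 1
1 · 3 · 1 · 2 · 3
3 · 3 · 1 · 3 · 2
3 · 0 · 2 · 3 · 3
[17] 2 · 3 · 2 · 3 · 0
2 · 2 · 0 · 3 · 2
1 · 3 · 2 · 0 · 1
3 · 3 · 2 · 3 · 1
3 · 0 · 3 · 1 · 1
[18] 2 · 3 · 2 · 3 · 0
2 · 2 · 0 · 3 · 2
1 · 3 · 2 · 1 · 1
3 · 3 · 3 · 0 · 2
3 · 0 · 3 · 2 · 1
[19] 2 · 3 · 2 · 3 · 0
2 · 2 · 0 · 3 · 2
1 · 3 · 2 · 1 · 1
3 · 3 · 3 · 1 · 2
3 · 0 · 3 · 2 · 1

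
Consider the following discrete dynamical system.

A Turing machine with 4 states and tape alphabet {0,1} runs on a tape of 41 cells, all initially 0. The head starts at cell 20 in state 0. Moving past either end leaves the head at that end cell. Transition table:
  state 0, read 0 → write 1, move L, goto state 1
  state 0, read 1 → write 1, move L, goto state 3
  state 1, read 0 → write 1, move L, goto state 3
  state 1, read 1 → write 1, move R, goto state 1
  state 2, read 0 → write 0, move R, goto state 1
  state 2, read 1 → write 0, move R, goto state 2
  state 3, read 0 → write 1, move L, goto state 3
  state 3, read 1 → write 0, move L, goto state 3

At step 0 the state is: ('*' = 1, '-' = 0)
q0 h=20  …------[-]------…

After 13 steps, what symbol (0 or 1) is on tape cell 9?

1

gen 0: q0 h=20  …------[-]------…
gen 1: q1 h=19  …------[-]*-----…
gen 2: q3 h=18  …------[-]**----…
gen 3: q3 h=17  …------[-]***---…
gen 4: q3 h=16  …------[-]****--…
gen 5: q3 h=15  …------[-]*****-…
gen 6: q3 h=14  …------[-]******…
gen 7: q3 h=13  …------[-]******…
gen 8: q3 h=12  …------[-]******…
gen 9: q3 h=11  …------[-]******…
gen 10: q3 h=10  …------[-]******…
gen 11: q3 h= 9  …------[-]******…
gen 12: q3 h= 8  …------[-]******…
gen 13: q3 h= 7  …------[-]******…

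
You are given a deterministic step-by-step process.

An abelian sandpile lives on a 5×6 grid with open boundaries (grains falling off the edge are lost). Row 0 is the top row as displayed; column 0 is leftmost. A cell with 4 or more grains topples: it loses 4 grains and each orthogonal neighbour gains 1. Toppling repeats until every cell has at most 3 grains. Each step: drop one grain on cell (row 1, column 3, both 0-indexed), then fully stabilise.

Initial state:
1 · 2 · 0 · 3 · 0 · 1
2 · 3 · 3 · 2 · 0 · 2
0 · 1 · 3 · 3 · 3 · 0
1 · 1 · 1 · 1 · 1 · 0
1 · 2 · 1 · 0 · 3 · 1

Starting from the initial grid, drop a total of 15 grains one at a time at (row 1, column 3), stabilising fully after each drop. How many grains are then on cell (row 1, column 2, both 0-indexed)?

2

gen 0: 1 · 2 · 0 · 3 · 0 · 1
2 · 3 · 3 · 2 · 0 · 2
0 · 1 · 3 · 3 · 3 · 0
1 · 1 · 1 · 1 · 1 · 0
1 · 2 · 1 · 0 · 3 · 1
gen 1: 1 · 2 · 0 · 3 · 0 · 1
2 · 3 · 3 · 3 · 0 · 2
0 · 1 · 3 · 3 · 3 · 0
1 · 1 · 1 · 1 · 1 · 0
1 · 2 · 1 · 0 · 3 · 1
gen 2: 1 · 3 · 2 · 0 · 1 · 1
3 · 0 · 2 · 3 · 2 · 2
0 · 3 · 1 · 2 · 0 · 1
1 · 1 · 2 · 2 · 2 · 0
1 · 2 · 1 · 0 · 3 · 1
gen 3: 1 · 3 · 2 · 1 · 1 · 1
3 · 0 · 3 · 0 · 3 · 2
0 · 3 · 1 · 3 · 0 · 1
1 · 1 · 2 · 2 · 2 · 0
1 · 2 · 1 · 0 · 3 · 1
gen 4: 1 · 3 · 2 · 1 · 1 · 1
3 · 0 · 3 · 1 · 3 · 2
0 · 3 · 1 · 3 · 0 · 1
1 · 1 · 2 · 2 · 2 · 0
1 · 2 · 1 · 0 · 3 · 1
gen 5: 1 · 3 · 2 · 1 · 1 · 1
3 · 0 · 3 · 2 · 3 · 2
0 · 3 · 1 · 3 · 0 · 1
1 · 1 · 2 · 2 · 2 · 0
1 · 2 · 1 · 0 · 3 · 1
gen 6: 1 · 3 · 2 · 1 · 1 · 1
3 · 0 · 3 · 3 · 3 · 2
0 · 3 · 1 · 3 · 0 · 1
1 · 1 · 2 · 2 · 2 · 0
1 · 2 · 1 · 0 · 3 · 1
gen 7: 1 · 3 · 3 · 2 · 2 · 1
3 · 1 · 0 · 3 · 0 · 3
0 · 3 · 3 · 0 · 2 · 1
1 · 1 · 2 · 3 · 2 · 0
1 · 2 · 1 · 0 · 3 · 1
gen 8: 1 · 3 · 3 · 3 · 2 · 1
3 · 1 · 1 · 0 · 1 · 3
0 · 3 · 3 · 1 · 2 · 1
1 · 1 · 2 · 3 · 2 · 0
1 · 2 · 1 · 0 · 3 · 1
gen 9: 1 · 3 · 3 · 3 · 2 · 1
3 · 1 · 1 · 1 · 1 · 3
0 · 3 · 3 · 1 · 2 · 1
1 · 1 · 2 · 3 · 2 · 0
1 · 2 · 1 · 0 · 3 · 1
gen 10: 1 · 3 · 3 · 3 · 2 · 1
3 · 1 · 1 · 2 · 1 · 3
0 · 3 · 3 · 1 · 2 · 1
1 · 1 · 2 · 3 · 2 · 0
1 · 2 · 1 · 0 · 3 · 1
gen 11: 1 · 3 · 3 · 3 · 2 · 1
3 · 1 · 1 · 3 · 1 · 3
0 · 3 · 3 · 1 · 2 · 1
1 · 1 · 2 · 3 · 2 · 0
1 · 2 · 1 · 0 · 3 · 1
gen 12: 2 · 0 · 1 · 1 · 3 · 1
3 · 2 · 3 · 1 · 2 · 3
0 · 3 · 3 · 2 · 2 · 1
1 · 1 · 2 · 3 · 2 · 0
1 · 2 · 1 · 0 · 3 · 1
gen 13: 2 · 0 · 1 · 1 · 3 · 1
3 · 2 · 3 · 2 · 2 · 3
0 · 3 · 3 · 2 · 2 · 1
1 · 1 · 2 · 3 · 2 · 0
1 · 2 · 1 · 0 · 3 · 1
gen 14: 2 · 0 · 1 · 1 · 3 · 1
3 · 2 · 3 · 3 · 2 · 3
0 · 3 · 3 · 2 · 2 · 1
1 · 1 · 2 · 3 · 2 · 0
1 · 2 · 1 · 0 · 3 · 1
gen 15: 3 · 1 · 2 · 2 · 3 · 1
0 · 1 · 2 · 2 · 3 · 3
2 · 1 · 3 · 1 · 3 · 1
1 · 3 · 0 · 1 · 3 · 0
1 · 2 · 2 · 1 · 3 · 1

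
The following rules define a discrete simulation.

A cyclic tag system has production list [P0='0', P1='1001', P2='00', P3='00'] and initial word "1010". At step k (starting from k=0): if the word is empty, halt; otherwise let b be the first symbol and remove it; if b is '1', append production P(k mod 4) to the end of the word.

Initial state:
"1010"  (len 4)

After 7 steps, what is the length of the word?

0) "1010"  (len 4)
1) "0100"  (len 4)
2) "100"  (len 3)
3) "0000"  (len 4)
4) "000"  (len 3)
5) "00"  (len 2)
6) "0"  (len 1)
7) (halted — word empty)

0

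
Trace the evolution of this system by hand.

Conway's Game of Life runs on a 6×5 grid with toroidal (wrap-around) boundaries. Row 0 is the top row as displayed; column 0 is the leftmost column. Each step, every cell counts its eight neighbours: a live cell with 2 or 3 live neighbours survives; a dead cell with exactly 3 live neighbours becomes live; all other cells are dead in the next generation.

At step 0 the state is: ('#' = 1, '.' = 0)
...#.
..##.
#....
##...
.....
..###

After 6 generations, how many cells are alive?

4

step 0: ...#.
..##.
#....
##...
.....
..###
step 1: .....
..###
#.#.#
##...
#####
..###
step 2: .....
###.#
..#..
.....
.....
.....
step 3: ##...
####.
#.##.
.....
.....
.....
step 4: #...#
...#.
#..#.
.....
.....
.....
step 5: ....#
#..#.
....#
.....
.....
.....
step 6: ....#
#..#.
....#
.....
.....
.....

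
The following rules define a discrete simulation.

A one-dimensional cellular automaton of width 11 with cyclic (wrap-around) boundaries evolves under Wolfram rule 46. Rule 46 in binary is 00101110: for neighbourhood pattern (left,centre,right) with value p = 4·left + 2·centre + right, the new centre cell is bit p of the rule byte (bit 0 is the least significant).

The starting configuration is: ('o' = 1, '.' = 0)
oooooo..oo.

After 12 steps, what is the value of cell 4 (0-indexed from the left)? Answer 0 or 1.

0

0) oooooo..oo.
1) o......oo.o
2) ......oo.oo
3) .....oo.oo.
4) ....oo.oo..
5) ...oo.oo...
6) ..oo.oo....
7) .oo.oo.....
8) oo.oo......
9) o.oo......o
10) .oo......oo
11) oo......oo.
12) o......oo.o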